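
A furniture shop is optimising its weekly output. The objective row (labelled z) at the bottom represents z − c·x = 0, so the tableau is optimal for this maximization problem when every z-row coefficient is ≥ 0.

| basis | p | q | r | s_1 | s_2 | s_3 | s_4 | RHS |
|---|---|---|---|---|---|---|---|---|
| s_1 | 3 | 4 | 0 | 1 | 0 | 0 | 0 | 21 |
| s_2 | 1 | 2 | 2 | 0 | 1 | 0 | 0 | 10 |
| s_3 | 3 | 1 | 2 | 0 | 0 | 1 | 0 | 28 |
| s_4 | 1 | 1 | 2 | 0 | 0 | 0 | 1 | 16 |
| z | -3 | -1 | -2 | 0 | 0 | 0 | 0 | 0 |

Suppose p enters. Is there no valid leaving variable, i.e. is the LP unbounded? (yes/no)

Column p has positive entries in row(s) 1, 2, 3, 4, so the ratio test bounds it — not unbounded.

no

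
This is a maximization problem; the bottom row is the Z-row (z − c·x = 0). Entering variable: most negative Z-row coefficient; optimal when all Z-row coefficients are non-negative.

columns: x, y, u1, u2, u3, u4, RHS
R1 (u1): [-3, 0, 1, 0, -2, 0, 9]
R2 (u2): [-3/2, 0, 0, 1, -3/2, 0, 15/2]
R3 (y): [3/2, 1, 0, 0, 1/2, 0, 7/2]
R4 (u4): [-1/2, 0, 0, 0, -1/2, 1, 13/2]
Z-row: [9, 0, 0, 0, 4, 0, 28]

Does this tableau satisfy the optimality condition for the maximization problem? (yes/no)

Every Z-row coefficient is ≥ 0, so the tableau is optimal.

yes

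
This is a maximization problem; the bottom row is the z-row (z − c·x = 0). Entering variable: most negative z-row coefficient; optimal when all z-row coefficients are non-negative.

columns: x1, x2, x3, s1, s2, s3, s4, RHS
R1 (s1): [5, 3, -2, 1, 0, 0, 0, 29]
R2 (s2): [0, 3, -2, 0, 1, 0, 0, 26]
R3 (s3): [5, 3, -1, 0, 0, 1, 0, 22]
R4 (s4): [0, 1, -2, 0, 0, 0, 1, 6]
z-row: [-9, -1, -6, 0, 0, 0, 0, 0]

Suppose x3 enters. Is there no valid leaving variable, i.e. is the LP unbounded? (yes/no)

Every constraint-row entry in column x3 is ≤ 0, so increasing x3 is unbounded.

yes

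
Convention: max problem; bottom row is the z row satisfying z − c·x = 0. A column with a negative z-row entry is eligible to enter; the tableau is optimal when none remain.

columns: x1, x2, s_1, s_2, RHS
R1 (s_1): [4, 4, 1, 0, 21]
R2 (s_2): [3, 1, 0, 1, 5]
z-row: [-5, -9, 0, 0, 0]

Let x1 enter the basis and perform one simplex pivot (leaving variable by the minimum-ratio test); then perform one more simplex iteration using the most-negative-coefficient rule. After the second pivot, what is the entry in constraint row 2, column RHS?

5

Ratio test on column x1 — row 1: 21/4 = 21/4; row 2: 5/3 = 5/3. Minimum is 5/3 at row 2 (s_2 leaves); pivot element 3.
Divide row 2 by 3; eliminate column x1 from the other rows.
Second iteration: most negative z-row entry is -22/3 in column x2, so x2 enters.
Ratio test on column x2 — row 1: (43/3)/(8/3) = 43/8; row 2: (5/3)/(1/3) = 5. Minimum is 5 at row 2 (x1 leaves); pivot element 1/3.
Divide row 2 by 1/3; eliminate column x2 from the other rows.
After both pivots, the entry at constraint row 2, column RHS is 5.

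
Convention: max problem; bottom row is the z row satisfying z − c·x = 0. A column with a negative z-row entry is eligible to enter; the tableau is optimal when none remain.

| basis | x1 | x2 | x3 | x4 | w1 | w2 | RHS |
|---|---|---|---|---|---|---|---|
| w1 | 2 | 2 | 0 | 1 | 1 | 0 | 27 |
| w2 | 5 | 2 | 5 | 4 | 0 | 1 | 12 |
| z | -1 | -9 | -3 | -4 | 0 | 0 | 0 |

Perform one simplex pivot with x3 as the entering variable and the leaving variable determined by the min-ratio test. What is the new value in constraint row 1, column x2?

2

Ratio test on column x3 — row 1: entry 0 ≤ 0; row 2: 12/5 = 12/5. Minimum is 12/5 at row 2 (w2 leaves); pivot element 5.
Divide row 2 by 5; eliminate column x3 from the other rows.
Row 1 update in column x2: 2 − 0·(2/5) = 2.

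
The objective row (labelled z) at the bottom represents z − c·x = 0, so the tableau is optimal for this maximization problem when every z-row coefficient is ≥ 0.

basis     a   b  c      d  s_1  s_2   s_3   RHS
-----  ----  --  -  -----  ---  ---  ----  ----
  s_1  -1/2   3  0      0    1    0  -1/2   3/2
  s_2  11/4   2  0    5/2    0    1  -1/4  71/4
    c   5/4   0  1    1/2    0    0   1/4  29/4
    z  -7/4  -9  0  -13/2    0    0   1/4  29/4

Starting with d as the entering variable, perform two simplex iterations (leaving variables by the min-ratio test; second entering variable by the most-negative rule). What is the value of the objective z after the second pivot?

Ratio test on column d — row 1: entry 0 ≤ 0; row 2: (71/4)/(5/2) = 71/10; row 3: (29/4)/(1/2) = 29/2. Minimum is 71/10 at row 2 (s_2 leaves); pivot element 5/2.
Pivot on row 2; the z-row RHS becomes 29/4 − (-13/2)·(71/10) = 267/5.
Next entering variable (most negative z-row entry -19/5): b.
Ratio test on column b — row 1: (3/2)/3 = 1/2; row 2: (71/10)/(4/5) = 71/8; row 3: entry -2/5 ≤ 0. Minimum is 1/2 at row 1 (s_1 leaves); pivot element 3.
After the second pivot the z-row RHS is 267/5 − (-19/5)·(1/2) = 553/10.

553/10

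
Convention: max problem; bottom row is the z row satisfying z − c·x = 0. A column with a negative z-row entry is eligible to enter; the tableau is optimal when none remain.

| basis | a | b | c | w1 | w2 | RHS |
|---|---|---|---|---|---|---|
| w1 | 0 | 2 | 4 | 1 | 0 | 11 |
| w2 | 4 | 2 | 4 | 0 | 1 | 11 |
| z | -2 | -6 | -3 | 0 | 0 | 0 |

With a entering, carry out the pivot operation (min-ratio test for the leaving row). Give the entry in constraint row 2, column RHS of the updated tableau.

Ratio test on column a — row 1: entry 0 ≤ 0; row 2: 11/4 = 11/4. Minimum is 11/4 at row 2 (w2 leaves); pivot element 4.
Divide row 2 by 4; eliminate column a from the other rows.
In the new row 2, the RHS entry is the old entry divided by the pivot: 11/4 = 11/4.

11/4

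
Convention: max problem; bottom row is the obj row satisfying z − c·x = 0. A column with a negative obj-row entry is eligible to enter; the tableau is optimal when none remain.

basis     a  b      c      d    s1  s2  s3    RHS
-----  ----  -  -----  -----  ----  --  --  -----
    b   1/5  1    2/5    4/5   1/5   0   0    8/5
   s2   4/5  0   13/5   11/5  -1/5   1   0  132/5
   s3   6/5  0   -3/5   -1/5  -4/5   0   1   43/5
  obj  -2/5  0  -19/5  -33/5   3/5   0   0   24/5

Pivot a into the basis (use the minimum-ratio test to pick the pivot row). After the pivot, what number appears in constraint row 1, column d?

Ratio test on column a — row 1: (8/5)/(1/5) = 8; row 2: (132/5)/(4/5) = 33; row 3: (43/5)/(6/5) = 43/6. Minimum is 43/6 at row 3 (s3 leaves); pivot element 6/5.
Divide row 3 by 6/5; eliminate column a from the other rows.
Row 1 update in column d: 4/5 − (1/5)·(-1/6) = 5/6.

5/6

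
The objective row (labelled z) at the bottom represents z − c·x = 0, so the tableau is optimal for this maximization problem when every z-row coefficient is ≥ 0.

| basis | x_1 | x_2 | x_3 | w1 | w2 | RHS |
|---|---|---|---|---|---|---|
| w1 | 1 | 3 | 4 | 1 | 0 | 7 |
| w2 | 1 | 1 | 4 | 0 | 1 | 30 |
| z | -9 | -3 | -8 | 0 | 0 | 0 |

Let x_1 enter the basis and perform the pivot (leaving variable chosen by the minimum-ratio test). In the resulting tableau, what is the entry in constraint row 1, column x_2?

Ratio test on column x_1 — row 1: 7/1 = 7; row 2: 30/1 = 30. Minimum is 7 at row 1 (w1 leaves); pivot element 1.
Divide row 1 by 1; eliminate column x_1 from the other rows.
In the new row 1, the x_2 entry is the old entry divided by the pivot: 3/1 = 3.

3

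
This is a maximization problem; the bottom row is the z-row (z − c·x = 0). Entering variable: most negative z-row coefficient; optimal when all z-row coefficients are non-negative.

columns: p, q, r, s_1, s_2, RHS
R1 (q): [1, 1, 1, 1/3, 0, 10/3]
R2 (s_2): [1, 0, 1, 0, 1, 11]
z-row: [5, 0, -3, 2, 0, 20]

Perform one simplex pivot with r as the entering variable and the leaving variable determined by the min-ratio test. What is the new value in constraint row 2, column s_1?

-1/3

Ratio test on column r — row 1: (10/3)/1 = 10/3; row 2: 11/1 = 11. Minimum is 10/3 at row 1 (q leaves); pivot element 1.
Divide row 1 by 1; eliminate column r from the other rows.
Row 2 update in column s_1: 0 − 1·(1/3) = -1/3.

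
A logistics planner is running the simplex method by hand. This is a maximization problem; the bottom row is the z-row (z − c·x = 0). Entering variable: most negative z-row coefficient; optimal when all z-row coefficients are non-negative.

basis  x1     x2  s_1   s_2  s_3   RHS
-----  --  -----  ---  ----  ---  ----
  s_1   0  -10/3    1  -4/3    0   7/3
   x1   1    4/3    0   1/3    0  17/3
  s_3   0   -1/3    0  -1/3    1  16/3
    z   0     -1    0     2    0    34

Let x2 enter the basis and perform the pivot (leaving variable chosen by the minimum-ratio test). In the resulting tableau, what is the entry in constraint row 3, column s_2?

Ratio test on column x2 — row 1: entry -10/3 ≤ 0; row 2: (17/3)/(4/3) = 17/4; row 3: entry -1/3 ≤ 0. Minimum is 17/4 at row 2 (x1 leaves); pivot element 4/3.
Divide row 2 by 4/3; eliminate column x2 from the other rows.
Row 3 update in column s_2: -1/3 − (-1/3)·(1/4) = -1/4.

-1/4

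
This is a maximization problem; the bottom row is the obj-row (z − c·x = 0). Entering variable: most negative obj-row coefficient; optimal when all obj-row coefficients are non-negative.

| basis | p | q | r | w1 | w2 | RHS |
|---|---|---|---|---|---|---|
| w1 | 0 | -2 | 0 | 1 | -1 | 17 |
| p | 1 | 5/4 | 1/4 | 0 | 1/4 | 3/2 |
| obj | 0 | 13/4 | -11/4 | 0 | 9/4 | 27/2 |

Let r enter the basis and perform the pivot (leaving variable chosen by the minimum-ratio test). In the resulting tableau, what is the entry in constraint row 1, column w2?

Ratio test on column r — row 1: entry 0 ≤ 0; row 2: (3/2)/(1/4) = 6. Minimum is 6 at row 2 (p leaves); pivot element 1/4.
Divide row 2 by 1/4; eliminate column r from the other rows.
Row 1 update in column w2: -1 − 0·1 = -1.

-1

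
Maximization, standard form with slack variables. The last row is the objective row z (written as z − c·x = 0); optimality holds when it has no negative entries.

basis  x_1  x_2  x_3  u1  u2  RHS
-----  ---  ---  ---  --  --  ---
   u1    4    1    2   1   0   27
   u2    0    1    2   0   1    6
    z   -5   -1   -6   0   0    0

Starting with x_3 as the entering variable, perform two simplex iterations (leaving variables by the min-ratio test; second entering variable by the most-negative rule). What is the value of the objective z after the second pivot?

177/4

Ratio test on column x_3 — row 1: 27/2 = 27/2; row 2: 6/2 = 3. Minimum is 3 at row 2 (u2 leaves); pivot element 2.
Pivot on row 2; the z-row RHS becomes 0 − (-6)·3 = 18.
Next entering variable (most negative z-row entry -5): x_1.
Ratio test on column x_1 — row 1: 21/4 = 21/4; row 2: entry 0 ≤ 0. Minimum is 21/4 at row 1 (u1 leaves); pivot element 4.
After the second pivot the z-row RHS is 18 − (-5)·(21/4) = 177/4.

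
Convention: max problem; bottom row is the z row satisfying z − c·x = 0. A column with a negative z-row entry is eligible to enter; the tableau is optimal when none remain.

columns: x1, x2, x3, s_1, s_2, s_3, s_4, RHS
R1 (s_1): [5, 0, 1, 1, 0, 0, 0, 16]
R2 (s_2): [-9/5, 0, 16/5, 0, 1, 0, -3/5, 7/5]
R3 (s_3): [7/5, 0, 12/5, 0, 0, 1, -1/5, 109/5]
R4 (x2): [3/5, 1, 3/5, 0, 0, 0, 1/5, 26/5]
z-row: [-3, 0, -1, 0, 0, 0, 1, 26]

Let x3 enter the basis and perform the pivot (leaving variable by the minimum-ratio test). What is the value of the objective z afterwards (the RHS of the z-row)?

Ratio test on column x3 — row 1: 16/1 = 16; row 2: (7/5)/(16/5) = 7/16; row 3: (109/5)/(12/5) = 109/12; row 4: (26/5)/(3/5) = 26/3. Minimum is 7/16 at row 2 (s_2 leaves); pivot element 16/5.
Pivot on row 2; the z-row RHS becomes 26 − (-1)·(7/16) = 423/16.

423/16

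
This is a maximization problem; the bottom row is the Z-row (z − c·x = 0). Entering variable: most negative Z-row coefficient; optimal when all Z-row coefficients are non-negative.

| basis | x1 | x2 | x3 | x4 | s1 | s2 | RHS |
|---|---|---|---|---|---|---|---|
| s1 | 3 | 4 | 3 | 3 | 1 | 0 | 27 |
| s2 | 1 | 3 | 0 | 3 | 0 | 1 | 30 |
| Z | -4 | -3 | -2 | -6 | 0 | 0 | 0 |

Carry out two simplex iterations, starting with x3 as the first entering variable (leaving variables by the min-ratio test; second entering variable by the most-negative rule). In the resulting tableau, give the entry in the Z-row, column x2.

5

Ratio test on column x3 — row 1: 27/3 = 9; row 2: entry 0 ≤ 0. Minimum is 9 at row 1 (s1 leaves); pivot element 3.
Divide row 1 by 3; eliminate column x3 from the other rows.
Second iteration: most negative Z-row entry is -4 in column x4, so x4 enters.
Ratio test on column x4 — row 1: 9/1 = 9; row 2: 30/3 = 10. Minimum is 9 at row 1 (x3 leaves); pivot element 1.
Divide row 1 by 1; eliminate column x4 from the other rows.
After both pivots, the entry at the Z-row, column x2 is 5.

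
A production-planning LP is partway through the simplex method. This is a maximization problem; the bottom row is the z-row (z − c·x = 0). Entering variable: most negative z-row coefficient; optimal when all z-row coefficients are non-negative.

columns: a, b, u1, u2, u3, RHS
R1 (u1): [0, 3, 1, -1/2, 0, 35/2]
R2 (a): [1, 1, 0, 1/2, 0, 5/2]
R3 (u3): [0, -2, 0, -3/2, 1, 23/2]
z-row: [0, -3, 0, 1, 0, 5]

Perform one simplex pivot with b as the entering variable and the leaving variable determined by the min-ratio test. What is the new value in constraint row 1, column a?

-3

Ratio test on column b — row 1: (35/2)/3 = 35/6; row 2: (5/2)/1 = 5/2; row 3: entry -2 ≤ 0. Minimum is 5/2 at row 2 (a leaves); pivot element 1.
Divide row 2 by 1; eliminate column b from the other rows.
Row 1 update in column a: 0 − 3·1 = -3.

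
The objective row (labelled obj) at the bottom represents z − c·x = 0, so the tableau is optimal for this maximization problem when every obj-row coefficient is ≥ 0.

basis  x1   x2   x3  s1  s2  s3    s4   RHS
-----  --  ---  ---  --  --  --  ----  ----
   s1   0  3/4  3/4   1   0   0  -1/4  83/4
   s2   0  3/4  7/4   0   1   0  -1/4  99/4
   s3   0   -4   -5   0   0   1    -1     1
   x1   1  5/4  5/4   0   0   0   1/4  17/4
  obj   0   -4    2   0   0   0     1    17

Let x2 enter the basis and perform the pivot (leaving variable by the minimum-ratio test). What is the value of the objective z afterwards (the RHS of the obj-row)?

Ratio test on column x2 — row 1: (83/4)/(3/4) = 83/3; row 2: (99/4)/(3/4) = 33; row 3: entry -4 ≤ 0; row 4: (17/4)/(5/4) = 17/5. Minimum is 17/5 at row 4 (x1 leaves); pivot element 5/4.
Pivot on row 4; the obj-row RHS becomes 17 − (-4)·(17/5) = 153/5.

153/5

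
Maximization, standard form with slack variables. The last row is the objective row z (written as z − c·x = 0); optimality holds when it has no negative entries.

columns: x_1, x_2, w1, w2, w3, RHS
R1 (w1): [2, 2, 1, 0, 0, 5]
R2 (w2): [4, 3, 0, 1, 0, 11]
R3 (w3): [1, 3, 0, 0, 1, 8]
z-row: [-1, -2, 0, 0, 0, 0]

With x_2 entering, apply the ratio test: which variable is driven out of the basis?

w1

Column x_2 entries and ratios — w1: 5/2 = 5/2; w2: 11/3 = 11/3; w3: 8/3 = 8/3.
Smallest ratio is 5/2 in the row of w1, so w1 leaves.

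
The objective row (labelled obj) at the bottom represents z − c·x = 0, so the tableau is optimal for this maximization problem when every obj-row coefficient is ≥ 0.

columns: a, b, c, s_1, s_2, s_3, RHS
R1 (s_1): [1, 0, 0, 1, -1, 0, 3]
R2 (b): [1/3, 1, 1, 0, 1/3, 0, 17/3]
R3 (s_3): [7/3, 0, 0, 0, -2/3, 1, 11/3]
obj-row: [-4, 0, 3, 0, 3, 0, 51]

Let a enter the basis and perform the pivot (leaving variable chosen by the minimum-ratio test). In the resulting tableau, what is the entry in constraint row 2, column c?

Ratio test on column a — row 1: 3/1 = 3; row 2: (17/3)/(1/3) = 17; row 3: (11/3)/(7/3) = 11/7. Minimum is 11/7 at row 3 (s_3 leaves); pivot element 7/3.
Divide row 3 by 7/3; eliminate column a from the other rows.
Row 2 update in column c: 1 − (1/3)·0 = 1.

1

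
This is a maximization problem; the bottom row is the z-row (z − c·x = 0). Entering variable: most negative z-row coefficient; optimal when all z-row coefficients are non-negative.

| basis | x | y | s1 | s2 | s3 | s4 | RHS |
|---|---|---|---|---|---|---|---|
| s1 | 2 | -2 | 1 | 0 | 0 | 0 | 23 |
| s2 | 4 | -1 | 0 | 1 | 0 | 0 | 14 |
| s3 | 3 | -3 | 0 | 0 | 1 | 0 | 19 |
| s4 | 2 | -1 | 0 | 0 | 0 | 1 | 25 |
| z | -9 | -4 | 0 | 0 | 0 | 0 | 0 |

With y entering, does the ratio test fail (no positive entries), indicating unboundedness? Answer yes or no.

Every constraint-row entry in column y is ≤ 0, so increasing y is unbounded.

yes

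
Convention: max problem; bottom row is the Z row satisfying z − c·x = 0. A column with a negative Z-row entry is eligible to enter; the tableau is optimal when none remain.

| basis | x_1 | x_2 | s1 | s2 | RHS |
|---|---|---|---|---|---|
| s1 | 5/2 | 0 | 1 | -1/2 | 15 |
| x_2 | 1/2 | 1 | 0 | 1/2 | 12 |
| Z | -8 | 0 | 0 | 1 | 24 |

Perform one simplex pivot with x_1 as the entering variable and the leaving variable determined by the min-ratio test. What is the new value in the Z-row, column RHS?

72

Ratio test on column x_1 — row 1: 15/(5/2) = 6; row 2: 12/(1/2) = 24. Minimum is 6 at row 1 (s1 leaves); pivot element 5/2.
Divide row 1 by 5/2; eliminate column x_1 from the other rows.
Z-row update in column RHS: 24 − (-8)·6 = 72.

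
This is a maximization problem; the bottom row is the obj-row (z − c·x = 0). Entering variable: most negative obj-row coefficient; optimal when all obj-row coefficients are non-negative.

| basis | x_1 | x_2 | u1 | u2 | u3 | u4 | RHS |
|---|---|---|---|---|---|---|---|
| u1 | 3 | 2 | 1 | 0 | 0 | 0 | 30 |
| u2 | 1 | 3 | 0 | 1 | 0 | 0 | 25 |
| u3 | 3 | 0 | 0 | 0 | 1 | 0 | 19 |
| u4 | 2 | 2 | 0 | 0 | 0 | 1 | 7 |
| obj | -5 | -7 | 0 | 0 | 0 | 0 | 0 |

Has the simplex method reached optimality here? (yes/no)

no

The obj-row has a negative entry -7 in column x_2, so it is not optimal.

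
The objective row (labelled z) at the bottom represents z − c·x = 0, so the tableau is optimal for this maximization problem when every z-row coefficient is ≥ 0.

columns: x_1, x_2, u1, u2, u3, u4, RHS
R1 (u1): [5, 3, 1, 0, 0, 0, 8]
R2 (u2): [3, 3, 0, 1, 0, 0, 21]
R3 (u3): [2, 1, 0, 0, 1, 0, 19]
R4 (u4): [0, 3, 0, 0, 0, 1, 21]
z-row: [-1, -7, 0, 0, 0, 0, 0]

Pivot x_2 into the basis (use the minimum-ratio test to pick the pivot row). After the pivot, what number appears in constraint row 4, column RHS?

13

Ratio test on column x_2 — row 1: 8/3 = 8/3; row 2: 21/3 = 7; row 3: 19/1 = 19; row 4: 21/3 = 7. Minimum is 8/3 at row 1 (u1 leaves); pivot element 3.
Divide row 1 by 3; eliminate column x_2 from the other rows.
Row 4 update in column RHS: 21 − 3·(8/3) = 13.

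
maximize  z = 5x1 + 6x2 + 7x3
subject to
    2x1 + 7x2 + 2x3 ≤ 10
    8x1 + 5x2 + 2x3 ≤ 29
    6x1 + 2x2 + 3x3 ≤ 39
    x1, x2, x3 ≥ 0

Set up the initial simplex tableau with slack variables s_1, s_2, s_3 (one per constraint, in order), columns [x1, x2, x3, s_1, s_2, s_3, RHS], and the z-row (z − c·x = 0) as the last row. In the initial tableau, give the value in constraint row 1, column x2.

Constraint 1 has coefficient 7 on x2.

7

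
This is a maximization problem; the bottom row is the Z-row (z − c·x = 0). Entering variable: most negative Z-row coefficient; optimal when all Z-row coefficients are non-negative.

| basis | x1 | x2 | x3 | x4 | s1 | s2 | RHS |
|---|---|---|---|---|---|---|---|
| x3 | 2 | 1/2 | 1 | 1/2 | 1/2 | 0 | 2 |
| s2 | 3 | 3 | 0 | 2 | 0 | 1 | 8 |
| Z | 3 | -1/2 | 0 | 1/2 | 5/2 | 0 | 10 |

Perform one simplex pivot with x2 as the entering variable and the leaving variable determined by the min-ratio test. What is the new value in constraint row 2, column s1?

0

Ratio test on column x2 — row 1: 2/(1/2) = 4; row 2: 8/3 = 8/3. Minimum is 8/3 at row 2 (s2 leaves); pivot element 3.
Divide row 2 by 3; eliminate column x2 from the other rows.
In the new row 2, the s1 entry is the old entry divided by the pivot: 0/3 = 0.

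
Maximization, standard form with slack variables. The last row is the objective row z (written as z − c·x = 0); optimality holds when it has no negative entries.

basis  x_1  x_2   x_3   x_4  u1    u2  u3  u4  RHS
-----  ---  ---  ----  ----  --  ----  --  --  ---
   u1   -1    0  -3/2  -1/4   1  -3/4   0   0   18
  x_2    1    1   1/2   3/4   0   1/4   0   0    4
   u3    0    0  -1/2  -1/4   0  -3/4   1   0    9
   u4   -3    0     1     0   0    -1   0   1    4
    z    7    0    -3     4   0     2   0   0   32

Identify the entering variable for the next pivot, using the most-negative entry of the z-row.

x_3

Negative z-row entries: x_3: -3.
The most negative is -3 in column x_3, so x_3 enters.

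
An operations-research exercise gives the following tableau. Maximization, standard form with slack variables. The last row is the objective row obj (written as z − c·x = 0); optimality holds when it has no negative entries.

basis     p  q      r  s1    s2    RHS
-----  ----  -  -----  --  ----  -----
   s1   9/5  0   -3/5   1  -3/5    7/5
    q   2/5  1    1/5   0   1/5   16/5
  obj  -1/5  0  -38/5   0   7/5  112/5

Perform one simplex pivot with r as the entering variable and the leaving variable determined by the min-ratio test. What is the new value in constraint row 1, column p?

Ratio test on column r — row 1: entry -3/5 ≤ 0; row 2: (16/5)/(1/5) = 16. Minimum is 16 at row 2 (q leaves); pivot element 1/5.
Divide row 2 by 1/5; eliminate column r from the other rows.
Row 1 update in column p: 9/5 − (-3/5)·2 = 3.

3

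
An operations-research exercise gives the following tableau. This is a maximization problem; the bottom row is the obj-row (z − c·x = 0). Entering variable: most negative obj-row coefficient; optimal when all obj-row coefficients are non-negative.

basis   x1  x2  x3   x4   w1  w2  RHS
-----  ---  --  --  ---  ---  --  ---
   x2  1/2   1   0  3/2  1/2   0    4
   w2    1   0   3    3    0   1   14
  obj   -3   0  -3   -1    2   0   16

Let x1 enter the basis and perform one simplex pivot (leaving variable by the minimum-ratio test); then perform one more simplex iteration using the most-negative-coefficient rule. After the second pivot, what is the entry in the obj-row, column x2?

Ratio test on column x1 — row 1: 4/(1/2) = 8; row 2: 14/1 = 14. Minimum is 8 at row 1 (x2 leaves); pivot element 1/2.
Divide row 1 by 1/2; eliminate column x1 from the other rows.
Second iteration: most negative obj-row entry is -3 in column x3, so x3 enters.
Ratio test on column x3 — row 1: entry 0 ≤ 0; row 2: 6/3 = 2. Minimum is 2 at row 2 (w2 leaves); pivot element 3.
Divide row 2 by 3; eliminate column x3 from the other rows.
After both pivots, the entry at the obj-row, column x2 is 4.

4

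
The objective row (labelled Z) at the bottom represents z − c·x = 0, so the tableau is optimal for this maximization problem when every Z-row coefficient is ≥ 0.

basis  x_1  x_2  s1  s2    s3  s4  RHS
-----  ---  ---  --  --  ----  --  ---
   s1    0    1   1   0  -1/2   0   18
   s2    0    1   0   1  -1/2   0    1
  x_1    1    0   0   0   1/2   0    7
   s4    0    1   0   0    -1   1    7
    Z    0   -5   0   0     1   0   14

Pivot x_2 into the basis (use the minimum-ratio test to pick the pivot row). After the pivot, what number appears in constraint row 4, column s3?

-1/2

Ratio test on column x_2 — row 1: 18/1 = 18; row 2: 1/1 = 1; row 3: entry 0 ≤ 0; row 4: 7/1 = 7. Minimum is 1 at row 2 (s2 leaves); pivot element 1.
Divide row 2 by 1; eliminate column x_2 from the other rows.
Row 4 update in column s3: -1 − 1·(-1/2) = -1/2.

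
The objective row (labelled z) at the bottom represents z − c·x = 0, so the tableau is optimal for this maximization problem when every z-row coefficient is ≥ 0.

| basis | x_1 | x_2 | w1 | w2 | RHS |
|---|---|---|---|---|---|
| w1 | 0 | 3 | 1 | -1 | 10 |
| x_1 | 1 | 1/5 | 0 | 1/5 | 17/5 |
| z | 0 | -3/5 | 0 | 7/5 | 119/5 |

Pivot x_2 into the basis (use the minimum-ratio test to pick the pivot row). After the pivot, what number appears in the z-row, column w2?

6/5

Ratio test on column x_2 — row 1: 10/3 = 10/3; row 2: (17/5)/(1/5) = 17. Minimum is 10/3 at row 1 (w1 leaves); pivot element 3.
Divide row 1 by 3; eliminate column x_2 from the other rows.
z-row update in column w2: 7/5 − (-3/5)·(-1/3) = 6/5.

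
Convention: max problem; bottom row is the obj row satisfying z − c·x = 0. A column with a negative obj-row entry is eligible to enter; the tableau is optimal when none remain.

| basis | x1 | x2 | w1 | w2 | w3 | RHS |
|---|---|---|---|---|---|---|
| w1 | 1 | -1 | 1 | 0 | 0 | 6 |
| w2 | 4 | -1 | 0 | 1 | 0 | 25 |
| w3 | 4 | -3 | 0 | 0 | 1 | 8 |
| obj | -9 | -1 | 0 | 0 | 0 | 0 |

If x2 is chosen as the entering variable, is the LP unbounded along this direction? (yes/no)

yes

Every constraint-row entry in column x2 is ≤ 0, so increasing x2 is unbounded.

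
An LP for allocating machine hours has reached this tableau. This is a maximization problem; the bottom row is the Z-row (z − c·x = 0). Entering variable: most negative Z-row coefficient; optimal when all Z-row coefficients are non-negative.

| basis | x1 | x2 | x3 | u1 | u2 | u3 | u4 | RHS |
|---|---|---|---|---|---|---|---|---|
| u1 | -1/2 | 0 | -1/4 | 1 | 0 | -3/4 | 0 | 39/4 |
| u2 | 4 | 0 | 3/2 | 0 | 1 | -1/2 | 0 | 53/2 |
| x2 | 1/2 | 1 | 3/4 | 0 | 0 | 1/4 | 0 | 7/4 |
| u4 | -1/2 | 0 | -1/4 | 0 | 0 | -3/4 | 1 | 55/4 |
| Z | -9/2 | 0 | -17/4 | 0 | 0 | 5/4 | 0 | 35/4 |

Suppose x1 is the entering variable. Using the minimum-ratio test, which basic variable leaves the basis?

Column x1 entries and ratios — u1: -1/2 ≤ 0, skip; u2: (53/2)/4 = 53/8; x2: (7/4)/(1/2) = 7/2; u4: -1/2 ≤ 0, skip.
Smallest ratio is 7/2 in the row of x2, so x2 leaves.

x2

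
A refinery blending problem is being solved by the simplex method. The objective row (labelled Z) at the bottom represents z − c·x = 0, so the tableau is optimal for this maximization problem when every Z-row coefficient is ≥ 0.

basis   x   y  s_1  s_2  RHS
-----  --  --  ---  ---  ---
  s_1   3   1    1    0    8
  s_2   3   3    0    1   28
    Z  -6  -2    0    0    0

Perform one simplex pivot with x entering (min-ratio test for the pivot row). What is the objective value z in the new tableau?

Ratio test on column x — row 1: 8/3 = 8/3; row 2: 28/3 = 28/3. Minimum is 8/3 at row 1 (s_1 leaves); pivot element 3.
Pivot on row 1; the Z-row RHS becomes 0 − (-6)·(8/3) = 16.

16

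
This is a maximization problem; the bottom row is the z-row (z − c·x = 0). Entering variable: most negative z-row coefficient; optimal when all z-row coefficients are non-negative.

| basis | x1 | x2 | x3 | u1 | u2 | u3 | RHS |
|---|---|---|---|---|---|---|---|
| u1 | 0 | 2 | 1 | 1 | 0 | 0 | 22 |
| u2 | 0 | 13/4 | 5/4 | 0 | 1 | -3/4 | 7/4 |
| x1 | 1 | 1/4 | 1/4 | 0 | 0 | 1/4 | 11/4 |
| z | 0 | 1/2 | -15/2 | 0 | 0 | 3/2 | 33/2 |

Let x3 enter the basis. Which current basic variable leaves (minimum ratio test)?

Column x3 entries and ratios — u1: 22/1 = 22; u2: (7/4)/(5/4) = 7/5; x1: (11/4)/(1/4) = 11.
Smallest ratio is 7/5 in the row of u2, so u2 leaves.

u2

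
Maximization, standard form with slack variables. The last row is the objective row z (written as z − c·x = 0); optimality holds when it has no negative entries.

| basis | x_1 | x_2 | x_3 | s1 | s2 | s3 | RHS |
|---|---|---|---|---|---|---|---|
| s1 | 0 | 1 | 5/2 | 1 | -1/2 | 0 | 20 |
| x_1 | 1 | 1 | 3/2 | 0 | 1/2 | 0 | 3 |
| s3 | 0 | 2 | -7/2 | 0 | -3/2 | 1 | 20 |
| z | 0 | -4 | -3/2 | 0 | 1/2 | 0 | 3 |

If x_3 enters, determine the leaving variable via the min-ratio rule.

x_1

Column x_3 entries and ratios — s1: 20/(5/2) = 8; x_1: 3/(3/2) = 2; s3: -7/2 ≤ 0, skip.
Smallest ratio is 2 in the row of x_1, so x_1 leaves.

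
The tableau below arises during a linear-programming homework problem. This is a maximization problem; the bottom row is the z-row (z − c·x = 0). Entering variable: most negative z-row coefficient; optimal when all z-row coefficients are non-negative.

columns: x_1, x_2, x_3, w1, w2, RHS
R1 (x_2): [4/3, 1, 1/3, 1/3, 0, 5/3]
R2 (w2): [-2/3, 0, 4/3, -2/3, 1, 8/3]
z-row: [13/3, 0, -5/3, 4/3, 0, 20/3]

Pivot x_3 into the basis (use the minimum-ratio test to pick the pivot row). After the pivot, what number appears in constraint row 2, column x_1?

-1/2

Ratio test on column x_3 — row 1: (5/3)/(1/3) = 5; row 2: (8/3)/(4/3) = 2. Minimum is 2 at row 2 (w2 leaves); pivot element 4/3.
Divide row 2 by 4/3; eliminate column x_3 from the other rows.
In the new row 2, the x_1 entry is the old entry divided by the pivot: (-2/3)/(4/3) = -1/2.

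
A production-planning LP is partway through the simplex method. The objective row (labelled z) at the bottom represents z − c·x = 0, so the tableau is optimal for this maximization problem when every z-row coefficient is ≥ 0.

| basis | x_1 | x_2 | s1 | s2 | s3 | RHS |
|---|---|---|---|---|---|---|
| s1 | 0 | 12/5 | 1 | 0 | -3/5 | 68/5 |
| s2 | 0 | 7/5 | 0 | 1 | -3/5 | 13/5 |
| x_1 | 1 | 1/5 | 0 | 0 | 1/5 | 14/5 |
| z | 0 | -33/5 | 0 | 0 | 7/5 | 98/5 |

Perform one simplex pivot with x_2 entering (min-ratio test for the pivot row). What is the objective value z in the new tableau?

223/7

Ratio test on column x_2 — row 1: (68/5)/(12/5) = 17/3; row 2: (13/5)/(7/5) = 13/7; row 3: (14/5)/(1/5) = 14. Minimum is 13/7 at row 2 (s2 leaves); pivot element 7/5.
Pivot on row 2; the z-row RHS becomes 98/5 − (-33/5)·(13/7) = 223/7.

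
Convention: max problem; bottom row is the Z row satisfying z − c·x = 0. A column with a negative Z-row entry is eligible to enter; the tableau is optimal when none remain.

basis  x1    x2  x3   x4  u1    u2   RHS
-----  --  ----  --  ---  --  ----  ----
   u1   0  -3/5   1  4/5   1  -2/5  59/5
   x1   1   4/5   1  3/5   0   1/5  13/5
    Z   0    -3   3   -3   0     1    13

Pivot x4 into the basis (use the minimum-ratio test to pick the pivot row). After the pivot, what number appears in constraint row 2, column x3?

Ratio test on column x4 — row 1: (59/5)/(4/5) = 59/4; row 2: (13/5)/(3/5) = 13/3. Minimum is 13/3 at row 2 (x1 leaves); pivot element 3/5.
Divide row 2 by 3/5; eliminate column x4 from the other rows.
In the new row 2, the x3 entry is the old entry divided by the pivot: 1/(3/5) = 5/3.

5/3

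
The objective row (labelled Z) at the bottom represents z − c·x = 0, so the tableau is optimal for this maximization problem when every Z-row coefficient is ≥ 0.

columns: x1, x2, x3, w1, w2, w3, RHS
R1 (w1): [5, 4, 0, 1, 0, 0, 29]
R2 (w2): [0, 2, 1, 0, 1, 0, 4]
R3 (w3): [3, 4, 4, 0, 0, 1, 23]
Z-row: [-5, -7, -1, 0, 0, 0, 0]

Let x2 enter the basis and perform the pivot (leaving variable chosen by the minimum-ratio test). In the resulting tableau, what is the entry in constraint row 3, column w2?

-2

Ratio test on column x2 — row 1: 29/4 = 29/4; row 2: 4/2 = 2; row 3: 23/4 = 23/4. Minimum is 2 at row 2 (w2 leaves); pivot element 2.
Divide row 2 by 2; eliminate column x2 from the other rows.
Row 3 update in column w2: 0 − 4·(1/2) = -2.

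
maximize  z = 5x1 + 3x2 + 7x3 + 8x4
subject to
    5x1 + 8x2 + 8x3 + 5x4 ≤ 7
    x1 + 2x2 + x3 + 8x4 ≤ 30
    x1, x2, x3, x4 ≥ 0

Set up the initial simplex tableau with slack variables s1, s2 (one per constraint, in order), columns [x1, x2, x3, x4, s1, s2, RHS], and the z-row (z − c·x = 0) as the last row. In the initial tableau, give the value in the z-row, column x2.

-3

The z-row carries the negated objective coefficients: the x2 entry is -3.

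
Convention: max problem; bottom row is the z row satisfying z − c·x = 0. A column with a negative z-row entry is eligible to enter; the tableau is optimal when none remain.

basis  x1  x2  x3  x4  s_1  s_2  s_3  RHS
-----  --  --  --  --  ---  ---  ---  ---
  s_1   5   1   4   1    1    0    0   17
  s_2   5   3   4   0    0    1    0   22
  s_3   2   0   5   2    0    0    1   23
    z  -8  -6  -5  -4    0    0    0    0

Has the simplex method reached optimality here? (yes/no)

The z-row has a negative entry -8 in column x1, so it is not optimal.

no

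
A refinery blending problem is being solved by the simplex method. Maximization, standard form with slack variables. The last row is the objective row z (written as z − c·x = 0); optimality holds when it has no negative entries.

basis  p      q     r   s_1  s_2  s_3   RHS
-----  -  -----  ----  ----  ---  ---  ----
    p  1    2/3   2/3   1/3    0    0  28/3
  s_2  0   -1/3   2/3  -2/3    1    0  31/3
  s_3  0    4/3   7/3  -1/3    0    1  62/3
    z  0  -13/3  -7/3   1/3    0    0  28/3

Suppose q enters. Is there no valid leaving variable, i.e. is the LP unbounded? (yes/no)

no

Column q has positive entries in row(s) 1, 3, so the ratio test bounds it — not unbounded.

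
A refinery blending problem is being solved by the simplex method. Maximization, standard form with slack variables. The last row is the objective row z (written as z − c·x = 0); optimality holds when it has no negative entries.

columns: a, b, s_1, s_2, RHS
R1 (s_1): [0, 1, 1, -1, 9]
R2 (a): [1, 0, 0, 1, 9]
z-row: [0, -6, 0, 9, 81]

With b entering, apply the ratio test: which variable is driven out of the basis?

Column b entries and ratios — s_1: 9/1 = 9; a: 0 ≤ 0, skip.
Smallest ratio is 9 in the row of s_1, so s_1 leaves.

s_1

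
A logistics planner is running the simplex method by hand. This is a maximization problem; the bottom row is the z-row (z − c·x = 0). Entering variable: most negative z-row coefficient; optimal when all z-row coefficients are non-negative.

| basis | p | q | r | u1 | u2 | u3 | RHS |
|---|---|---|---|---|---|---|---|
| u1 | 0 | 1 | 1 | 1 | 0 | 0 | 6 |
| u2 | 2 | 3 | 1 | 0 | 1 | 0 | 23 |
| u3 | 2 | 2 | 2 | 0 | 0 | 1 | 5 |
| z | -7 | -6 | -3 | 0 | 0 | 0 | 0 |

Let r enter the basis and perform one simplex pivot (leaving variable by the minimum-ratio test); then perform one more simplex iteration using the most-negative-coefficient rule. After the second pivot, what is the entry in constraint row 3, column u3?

Ratio test on column r — row 1: 6/1 = 6; row 2: 23/1 = 23; row 3: 5/2 = 5/2. Minimum is 5/2 at row 3 (u3 leaves); pivot element 2.
Divide row 3 by 2; eliminate column r from the other rows.
Second iteration: most negative z-row entry is -4 in column p, so p enters.
Ratio test on column p — row 1: entry -1 ≤ 0; row 2: (41/2)/1 = 41/2; row 3: (5/2)/1 = 5/2. Minimum is 5/2 at row 3 (r leaves); pivot element 1.
Divide row 3 by 1; eliminate column p from the other rows.
After both pivots, the entry at constraint row 3, column u3 is 1/2.

1/2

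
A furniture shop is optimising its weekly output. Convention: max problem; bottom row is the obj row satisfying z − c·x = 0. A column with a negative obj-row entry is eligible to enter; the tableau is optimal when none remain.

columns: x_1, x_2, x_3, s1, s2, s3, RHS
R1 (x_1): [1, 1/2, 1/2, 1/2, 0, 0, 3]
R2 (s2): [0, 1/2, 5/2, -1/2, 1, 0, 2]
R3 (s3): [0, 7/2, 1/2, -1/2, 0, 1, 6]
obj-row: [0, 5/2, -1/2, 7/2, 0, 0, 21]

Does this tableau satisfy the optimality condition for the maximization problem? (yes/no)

The obj-row has a negative entry -1/2 in column x_3, so it is not optimal.

no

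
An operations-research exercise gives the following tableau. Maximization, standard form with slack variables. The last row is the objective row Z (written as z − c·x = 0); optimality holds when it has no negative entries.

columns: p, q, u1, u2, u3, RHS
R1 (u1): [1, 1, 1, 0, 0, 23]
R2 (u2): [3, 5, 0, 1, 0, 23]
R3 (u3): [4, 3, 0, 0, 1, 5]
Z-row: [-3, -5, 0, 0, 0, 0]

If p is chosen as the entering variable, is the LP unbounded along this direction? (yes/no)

no

Column p has positive entries in row(s) 1, 2, 3, so the ratio test bounds it — not unbounded.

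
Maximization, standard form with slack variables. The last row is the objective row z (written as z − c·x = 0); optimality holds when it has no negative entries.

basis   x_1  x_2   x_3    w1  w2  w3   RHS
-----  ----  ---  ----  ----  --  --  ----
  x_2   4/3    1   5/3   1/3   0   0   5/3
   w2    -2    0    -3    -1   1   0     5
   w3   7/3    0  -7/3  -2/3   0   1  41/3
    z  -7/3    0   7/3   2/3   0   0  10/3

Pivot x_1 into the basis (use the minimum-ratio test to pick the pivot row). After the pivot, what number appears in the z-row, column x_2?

Ratio test on column x_1 — row 1: (5/3)/(4/3) = 5/4; row 2: entry -2 ≤ 0; row 3: (41/3)/(7/3) = 41/7. Minimum is 5/4 at row 1 (x_2 leaves); pivot element 4/3.
Divide row 1 by 4/3; eliminate column x_1 from the other rows.
z-row update in column x_2: 0 − (-7/3)·(3/4) = 7/4.

7/4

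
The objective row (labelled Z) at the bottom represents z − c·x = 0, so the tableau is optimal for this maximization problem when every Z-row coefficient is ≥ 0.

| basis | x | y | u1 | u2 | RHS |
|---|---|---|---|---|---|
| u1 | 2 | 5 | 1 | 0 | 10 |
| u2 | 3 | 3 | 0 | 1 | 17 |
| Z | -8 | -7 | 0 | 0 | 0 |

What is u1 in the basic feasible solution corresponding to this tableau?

u1 is basic (row 1); its value is the RHS of that row, 10.

10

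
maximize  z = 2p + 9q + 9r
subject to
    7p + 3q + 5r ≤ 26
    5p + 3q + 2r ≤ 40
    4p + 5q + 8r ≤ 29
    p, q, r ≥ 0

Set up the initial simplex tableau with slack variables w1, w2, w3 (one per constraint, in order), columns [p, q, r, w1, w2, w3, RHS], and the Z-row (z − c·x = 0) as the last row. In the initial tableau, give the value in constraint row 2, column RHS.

The RHS of constraint 2 is b_2 = 40.

40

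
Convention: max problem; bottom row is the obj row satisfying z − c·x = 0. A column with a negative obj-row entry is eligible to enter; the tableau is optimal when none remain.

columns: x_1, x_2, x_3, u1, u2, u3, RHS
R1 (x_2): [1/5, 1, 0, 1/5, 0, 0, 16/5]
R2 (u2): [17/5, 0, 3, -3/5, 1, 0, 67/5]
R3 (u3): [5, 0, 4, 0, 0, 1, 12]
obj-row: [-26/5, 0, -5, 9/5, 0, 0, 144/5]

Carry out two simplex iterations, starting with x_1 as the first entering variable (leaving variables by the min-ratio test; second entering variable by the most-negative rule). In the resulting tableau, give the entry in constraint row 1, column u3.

0

Ratio test on column x_1 — row 1: (16/5)/(1/5) = 16; row 2: (67/5)/(17/5) = 67/17; row 3: 12/5 = 12/5. Minimum is 12/5 at row 3 (u3 leaves); pivot element 5.
Divide row 3 by 5; eliminate column x_1 from the other rows.
Second iteration: most negative obj-row entry is -21/25 in column x_3, so x_3 enters.
Ratio test on column x_3 — row 1: entry -4/25 ≤ 0; row 2: (131/25)/(7/25) = 131/7; row 3: (12/5)/(4/5) = 3. Minimum is 3 at row 3 (x_1 leaves); pivot element 4/5.
Divide row 3 by 4/5; eliminate column x_3 from the other rows.
After both pivots, the entry at constraint row 1, column u3 is 0.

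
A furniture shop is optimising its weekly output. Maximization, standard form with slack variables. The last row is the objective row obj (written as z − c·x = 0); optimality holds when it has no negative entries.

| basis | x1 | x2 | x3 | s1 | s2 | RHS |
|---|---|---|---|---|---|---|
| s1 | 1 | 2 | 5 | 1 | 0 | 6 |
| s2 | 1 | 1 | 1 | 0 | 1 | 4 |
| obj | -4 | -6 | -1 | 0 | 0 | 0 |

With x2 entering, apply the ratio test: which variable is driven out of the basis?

Column x2 entries and ratios — s1: 6/2 = 3; s2: 4/1 = 4.
Smallest ratio is 3 in the row of s1, so s1 leaves.

s1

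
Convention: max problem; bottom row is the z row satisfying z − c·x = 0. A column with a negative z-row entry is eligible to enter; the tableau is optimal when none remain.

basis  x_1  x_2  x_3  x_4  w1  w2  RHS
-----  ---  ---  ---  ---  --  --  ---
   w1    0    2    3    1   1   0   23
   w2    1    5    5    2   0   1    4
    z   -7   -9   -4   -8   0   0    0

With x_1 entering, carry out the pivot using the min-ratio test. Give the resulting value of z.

28

Ratio test on column x_1 — row 1: entry 0 ≤ 0; row 2: 4/1 = 4. Minimum is 4 at row 2 (w2 leaves); pivot element 1.
Pivot on row 2; the z-row RHS becomes 0 − (-7)·4 = 28.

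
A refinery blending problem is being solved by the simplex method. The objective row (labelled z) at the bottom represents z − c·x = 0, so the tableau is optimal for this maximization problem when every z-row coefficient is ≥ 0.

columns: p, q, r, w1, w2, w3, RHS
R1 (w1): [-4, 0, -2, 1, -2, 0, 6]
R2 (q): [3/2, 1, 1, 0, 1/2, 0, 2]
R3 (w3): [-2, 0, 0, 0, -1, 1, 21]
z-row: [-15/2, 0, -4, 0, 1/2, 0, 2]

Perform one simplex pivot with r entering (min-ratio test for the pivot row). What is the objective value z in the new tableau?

10

Ratio test on column r — row 1: entry -2 ≤ 0; row 2: 2/1 = 2; row 3: entry 0 ≤ 0. Minimum is 2 at row 2 (q leaves); pivot element 1.
Pivot on row 2; the z-row RHS becomes 2 − (-4)·2 = 10.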